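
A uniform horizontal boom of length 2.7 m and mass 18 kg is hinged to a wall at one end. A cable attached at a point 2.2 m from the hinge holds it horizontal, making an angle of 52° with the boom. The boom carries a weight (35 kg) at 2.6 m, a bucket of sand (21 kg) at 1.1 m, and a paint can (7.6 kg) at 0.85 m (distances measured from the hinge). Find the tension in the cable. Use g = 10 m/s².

About the hinge:
Beam weight: 18 × 10 = 180 N down at 1.35 m → arm 1.35 m, τ = 180 × 1.35 = 243 N·m clockwise.
Weight: 35 × 10 = 350 N down at 2.6 m → arm 2.6 m, τ = 350 × 2.6 = 910 N·m clockwise.
Bucket of sand: 21 × 10 = 210 N down at 1.1 m → arm 1.1 m, τ = 210 × 1.1 = 231 N·m clockwise.
Paint can: 7.6 × 10 = 76 N down at 0.85 m → arm 0.85 m, τ = 76 × 0.85 = 64.6 N·m clockwise.
Total clockwise load moment = 1449 N·m.
The cable tension T acts at 2.2 m; only its component perpendicular to the boom, T sinθ, produces torque. sin 52° = 0.788.
Στ = 0 ⇒ T × 2.2 × 0.788 = 1449 ⇒ T = 1449 / 1.734 = 836 N.

T ≈ 836 N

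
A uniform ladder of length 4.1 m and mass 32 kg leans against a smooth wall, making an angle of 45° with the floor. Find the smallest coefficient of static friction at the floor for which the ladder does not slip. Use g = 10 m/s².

Take moments about the foot of the ladder.
Ladder weight 32×10 = 320 N acts at 2.05 m along the ladder; its horizontal arm is 2.05·cos45° = 1.45 m → τ = 464 N·m clockwise.
Wall normal N acts horizontally at the top; its moment arm is the height L sinθ = 4.1·sin45° = 2.899 m, counterclockwise.
Setting net torque to zero: N × 2.899 = 464 → N = 160.1 N.
ΣFx = 0 ⇒ f = N_wall = 160.1 N. ΣFy = 0 ⇒ N_floor = 320 N.
μ_min = f / N_floor = 160.1 / 320 = 0.5.

μ_min ≈ 0.5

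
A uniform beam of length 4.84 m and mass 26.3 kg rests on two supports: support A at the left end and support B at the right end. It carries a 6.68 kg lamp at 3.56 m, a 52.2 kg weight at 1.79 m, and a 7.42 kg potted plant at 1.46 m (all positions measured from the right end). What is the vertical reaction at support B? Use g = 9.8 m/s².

Sum moments about support A (its reaction then has zero moment arm).
Beam weight: 26.3 × 9.8 = 257.7 N down at 2.42 m → arm 2.42 m, τ = 257.7 × 2.42 = 623.6 N·m clockwise.
Lamp: 6.68 × 9.8 = 65.46 N down at 3.56 m → arm 1.28 m, τ = 65.46 × 1.28 = 83.79 N·m clockwise.
Weight: 52.2 × 9.8 = 511.6 N down at 1.79 m → arm 3.05 m, τ = 511.6 × 3.05 = 1560 N·m clockwise.
Potted plant: 7.42 × 9.8 = 72.72 N down at 1.46 m → arm 3.38 m, τ = 72.72 × 3.38 = 245.8 N·m clockwise.
Net load moment about support A = 2513 N·m clockwise.
Reaction R at support B is upward at 0 m, arm 4.84 m → moment R × 4.84 counterclockwise.
Στ = 0 ⇒ R × 4.84 = 2513 ⇒ R = 519 N.

R_B ≈ 519 N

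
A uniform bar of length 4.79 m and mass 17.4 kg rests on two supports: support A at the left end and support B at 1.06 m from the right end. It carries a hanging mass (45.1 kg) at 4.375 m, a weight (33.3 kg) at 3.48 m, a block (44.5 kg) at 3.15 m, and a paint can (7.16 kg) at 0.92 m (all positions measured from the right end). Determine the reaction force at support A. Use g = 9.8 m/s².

Sum moments about support B (its reaction then has zero moment arm).
Beam weight: 17.4 × 9.8 = 170.5 N down at 2.395 m → arm 1.335 m, τ = 170.5 × 1.335 = 227.6 N·m counterclockwise.
Hanging mass: 45.1 × 9.8 = 442 N down at 4.375 m → arm 3.315 m, τ = 442 × 3.315 = 1465 N·m counterclockwise.
Weight: 33.3 × 9.8 = 326.3 N down at 3.48 m → arm 2.42 m, τ = 326.3 × 2.42 = 789.6 N·m counterclockwise.
Block: 44.5 × 9.8 = 436.1 N down at 3.15 m → arm 2.09 m, τ = 436.1 × 2.09 = 911.4 N·m counterclockwise.
Paint can: 7.16 × 9.8 = 70.17 N down at 0.92 m → arm 0.14 m, τ = 70.17 × 0.14 = 9.824 N·m clockwise.
Net load moment about support B = 3384 N·m counterclockwise.
Reaction R at support A is upward at 4.79 m, arm 3.73 m → moment R × 3.73 clockwise.
Στ = 0 ⇒ R × 3.73 = 3384 ⇒ R = 907 N.

R_A ≈ 907 N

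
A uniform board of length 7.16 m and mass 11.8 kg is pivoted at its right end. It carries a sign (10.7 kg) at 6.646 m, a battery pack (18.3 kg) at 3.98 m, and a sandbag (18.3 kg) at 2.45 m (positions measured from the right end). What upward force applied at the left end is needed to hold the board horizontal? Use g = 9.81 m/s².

About the right end:
Beam weight: 11.8 × 9.81 = 115.8 N down at 3.58 m → arm 3.58 m, τ = 115.8 × 3.58 = 414.6 N·m counterclockwise.
Sign: 10.7 × 9.81 = 105 N down at 6.646 m → arm 6.646 m, τ = 105 × 6.646 = 697.8 N·m counterclockwise.
Battery pack: 18.3 × 9.81 = 179.5 N down at 3.98 m → arm 3.98 m, τ = 179.5 × 3.98 = 714.4 N·m counterclockwise.
Sandbag: 18.3 × 9.81 = 179.5 N down at 2.45 m → arm 2.45 m, τ = 179.5 × 2.45 = 439.8 N·m counterclockwise.
Net moment of the loads = 2267 N·m counterclockwise.
The upward force F acts at the left end, arm 7.16 m, giving F × 7.16 clockwise.
Setting net torque to zero: F × 7.16 = 2267 → F = 2267 / 7.16 = 317 N.

F ≈ 317 N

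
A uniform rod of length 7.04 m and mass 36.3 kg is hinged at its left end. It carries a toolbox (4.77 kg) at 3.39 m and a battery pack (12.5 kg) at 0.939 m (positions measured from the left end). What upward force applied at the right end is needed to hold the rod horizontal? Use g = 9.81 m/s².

Sum moments about the left end (the unknown pivot reaction has zero arm there).
Beam weight: 36.3 × 9.81 = 356.1 N down at 3.52 m → arm 3.52 m, τ = 356.1 × 3.52 = 1253 N·m clockwise.
Toolbox: 4.77 × 9.81 = 46.79 N down at 3.39 m → arm 3.39 m, τ = 46.79 × 3.39 = 158.6 N·m clockwise.
Battery pack: 12.5 × 9.81 = 122.6 N down at 0.939 m → arm 0.939 m, τ = 122.6 × 0.939 = 115.1 N·m clockwise.
Net moment of the loads = 1527 N·m clockwise.
The upward force F acts at the right end, arm 7.04 m, giving F × 7.04 counterclockwise.
For rotational equilibrium, F × 7.04 = 1527, so F = 1527 / 7.04 = 217 N.

F ≈ 217 N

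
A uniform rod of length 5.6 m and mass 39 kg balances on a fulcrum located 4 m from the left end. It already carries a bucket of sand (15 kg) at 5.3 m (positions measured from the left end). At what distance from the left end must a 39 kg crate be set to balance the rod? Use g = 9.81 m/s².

x ≈ 4.7 m from the left end

Take moments about the fulcrum (at 4 m from the left end).
Beam weight: 39 × 9.81 = 382.6 N down at 2.8 m → arm 1.2 m, τ = 382.6 × 1.2 = 459.1 N·m counterclockwise.
Bucket of sand: 15 × 9.81 = 147.2 N down at 5.3 m → arm 1.3 m, τ = 147.2 × 1.3 = 191.4 N·m clockwise.
Net moment of existing loads = 267.7 N·m counterclockwise.
The crate weighs 39 × 9.81 = 382.6 N and must supply an equal clockwise moment, so its lever arm about the fulcrum is 267.7 / 382.6 = 0.7 m.
That puts it at 4 + 0.7 = 4.7 m from the left end.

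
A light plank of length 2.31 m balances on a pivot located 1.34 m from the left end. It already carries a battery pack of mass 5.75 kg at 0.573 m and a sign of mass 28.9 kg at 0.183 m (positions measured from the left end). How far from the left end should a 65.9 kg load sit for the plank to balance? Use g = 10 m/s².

x ≈ 1.91 m from the left end

Sum moments about the pivot (at 1.34 m from the left end) (the support reaction has zero arm there).
Battery pack: 5.75 × 10 = 57.5 N down at 0.573 m → arm 0.767 m, τ = 57.5 × 0.767 = 44.1 N·m counterclockwise.
Sign: 28.9 × 10 = 289 N down at 0.183 m → arm 1.157 m, τ = 289 × 1.157 = 334.4 N·m counterclockwise.
Net moment of existing loads = 378.5 N·m counterclockwise.
The load weighs 65.9 × 10 = 659 N and must supply an equal clockwise moment, so its lever arm about the pivot is 378.5 / 659 = 0.574 m.
That puts it at 1.34 + 0.574 = 1.91 m from the left end.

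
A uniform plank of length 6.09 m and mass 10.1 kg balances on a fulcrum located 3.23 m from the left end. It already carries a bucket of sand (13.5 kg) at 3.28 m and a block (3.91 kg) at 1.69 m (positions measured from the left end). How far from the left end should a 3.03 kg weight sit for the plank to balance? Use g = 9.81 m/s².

x ≈ 5.61 m from the left end

Take moments about the fulcrum (at 3.23 m from the left end).
Beam weight: 10.1 × 9.81 = 99.08 N down at 3.045 m → arm 0.185 m, τ = 99.08 × 0.185 = 18.33 N·m counterclockwise.
Bucket of sand: 13.5 × 9.81 = 132.4 N down at 3.28 m → arm 0.05 m, τ = 132.4 × 0.05 = 6.62 N·m clockwise.
Block: 3.91 × 9.81 = 38.36 N down at 1.69 m → arm 1.54 m, τ = 38.36 × 1.54 = 59.07 N·m counterclockwise.
Net moment of existing loads = 70.78 N·m counterclockwise.
The weight weighs 3.03 × 9.81 = 29.72 N and must supply an equal clockwise moment, so its lever arm about the fulcrum is 70.78 / 29.72 = 2.38 m.
That puts it at 3.23 + 2.38 = 5.61 m from the left end.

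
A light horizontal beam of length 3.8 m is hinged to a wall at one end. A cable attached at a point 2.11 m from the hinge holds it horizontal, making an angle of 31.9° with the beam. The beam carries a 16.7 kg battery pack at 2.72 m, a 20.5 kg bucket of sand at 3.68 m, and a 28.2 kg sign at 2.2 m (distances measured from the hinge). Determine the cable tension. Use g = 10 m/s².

T ≈ 1640 N

Take moments about the hinge.
Battery pack: 16.7 × 10 = 167 N down at 2.72 m → arm 2.72 m, τ = 167 × 2.72 = 454.2 N·m clockwise.
Bucket of sand: 20.5 × 10 = 205 N down at 3.68 m → arm 3.68 m, τ = 205 × 3.68 = 754.4 N·m clockwise.
Sign: 28.2 × 10 = 282 N down at 2.2 m → arm 2.2 m, τ = 282 × 2.2 = 620.4 N·m clockwise.
Total clockwise load moment = 1829 N·m.
The cable tension T acts at 2.11 m; only its component perpendicular to the beam, T sinθ, produces torque. sin 31.9° = 0.5284.
For rotational equilibrium, T × 2.11 × 0.5284 = 1829, so T = 1829 / 1.115 = 1640 N.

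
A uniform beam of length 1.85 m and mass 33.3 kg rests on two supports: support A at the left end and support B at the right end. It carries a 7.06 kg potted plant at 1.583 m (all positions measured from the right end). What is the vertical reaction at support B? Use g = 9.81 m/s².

Taking torques about support A:
Beam weight: 33.3 × 9.81 = 326.7 N down at 0.925 m → arm 0.925 m, τ = 326.7 × 0.925 = 302.2 N·m clockwise.
Potted plant: 7.06 × 9.81 = 69.26 N down at 1.583 m → arm 0.267 m, τ = 69.26 × 0.267 = 18.49 N·m clockwise.
Net load moment about support A = 320.7 N·m clockwise.
Reaction R at support B is upward at 0 m, arm 1.85 m → moment R × 1.85 counterclockwise.
Στ = 0 ⇒ R × 1.85 = 320.7 ⇒ R = 173 N.

R_B ≈ 173 N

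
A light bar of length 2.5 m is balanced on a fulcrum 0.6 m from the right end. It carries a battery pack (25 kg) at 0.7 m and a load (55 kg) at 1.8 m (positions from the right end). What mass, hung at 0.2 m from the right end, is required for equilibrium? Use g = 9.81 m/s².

Take moments about the fulcrum (at 0.6 m from the right end).
Battery pack: 25 × 9.81 = 245.2 N down at 0.7 m → arm 0.1 m, τ = 245.2 × 0.1 = 24.52 N·m counterclockwise.
Load: 55 × 9.81 = 539.6 N down at 1.8 m → arm 1.2 m, τ = 539.6 × 1.2 = 647.5 N·m counterclockwise.
Net moment of known loads = 672 N·m counterclockwise.
An unknown mass m at 0.2 m has arm 0.4 m; its moment is m·g·0.4 clockwise.
Στ = 0 ⇒ m × 9.81 × 0.4 = 672 ⇒ m = 672 / (9.81 × 0.4) = 171 kg.

m ≈ 171 kg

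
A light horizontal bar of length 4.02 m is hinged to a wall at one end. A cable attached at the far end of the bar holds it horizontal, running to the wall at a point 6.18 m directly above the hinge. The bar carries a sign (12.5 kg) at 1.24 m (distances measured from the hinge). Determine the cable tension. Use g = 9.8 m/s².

T ≈ 45.1 N

Take moments about the hinge.
Sign: 12.5 × 9.8 = 122.5 N down at 1.24 m → arm 1.24 m, τ = 122.5 × 1.24 = 151.9 N·m clockwise.
Total clockwise load moment = 151.9 N·m.
The cable tension T acts at 4.02 m; only its component perpendicular to the bar, T sinθ, produces torque. sinθ = h/√(h²+d²) = 6.18/√(6.18²+4.02²) = 0.8383.
Balancing moments: T × 4.02 × 0.8383 = 151.9, giving T = 151.9 / 3.37 = 45.1 N.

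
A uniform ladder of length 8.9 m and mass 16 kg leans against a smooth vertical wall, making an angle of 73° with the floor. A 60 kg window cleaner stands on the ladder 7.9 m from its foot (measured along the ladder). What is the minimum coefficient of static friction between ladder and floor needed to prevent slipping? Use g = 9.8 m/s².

About the foot of the ladder:
Ladder weight 16×9.8 = 156.8 N acts at 4.45 m along the ladder; its horizontal arm is 4.45·cos73° = 1.301 m → τ = 204 N·m clockwise.
Window cleaner: 60×9.8 = 588 N at 7.9 m → arm 2.31 m → τ = 1358 N·m clockwise.
Wall normal N acts horizontally at the top; its moment arm is the height L sinθ = 8.9·sin73° = 8.511 m, counterclockwise.
For rotational equilibrium, N × 8.511 = 1562, so N = 183.5 N.
ΣFx = 0 ⇒ f = N_wall = 183.5 N. ΣFy = 0 ⇒ N_floor = 744.8 N.
μ_min = f / N_floor = 183.5 / 744.8 = 0.246.

μ_min ≈ 0.246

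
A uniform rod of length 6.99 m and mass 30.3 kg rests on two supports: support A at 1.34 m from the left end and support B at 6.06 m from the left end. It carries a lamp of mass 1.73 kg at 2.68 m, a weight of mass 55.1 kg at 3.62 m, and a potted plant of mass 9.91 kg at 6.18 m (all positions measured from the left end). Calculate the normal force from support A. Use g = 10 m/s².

R_A ≈ 459 N

Take moments about support B.
Beam weight: 30.3 × 10 = 303 N down at 3.495 m → arm 2.565 m, τ = 303 × 2.565 = 777.2 N·m counterclockwise.
Lamp: 1.73 × 10 = 17.3 N down at 2.68 m → arm 3.38 m, τ = 17.3 × 3.38 = 58.47 N·m counterclockwise.
Weight: 55.1 × 10 = 551 N down at 3.62 m → arm 2.44 m, τ = 551 × 2.44 = 1344 N·m counterclockwise.
Potted plant: 9.91 × 10 = 99.1 N down at 6.18 m → arm 0.12 m, τ = 99.1 × 0.12 = 11.89 N·m clockwise.
Net load moment about support B = 2168 N·m counterclockwise.
Reaction R at support A is upward at 1.34 m, arm 4.72 m → moment R × 4.72 clockwise.
For rotational equilibrium, R × 4.72 = 2168, so R = 459 N.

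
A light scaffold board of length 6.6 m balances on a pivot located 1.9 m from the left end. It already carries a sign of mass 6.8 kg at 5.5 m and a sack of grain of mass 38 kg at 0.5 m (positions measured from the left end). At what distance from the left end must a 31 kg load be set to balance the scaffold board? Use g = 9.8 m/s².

Taking torques about the pivot (at 1.9 m from the left end):
Sign: 6.8 × 9.8 = 66.64 N down at 5.5 m → arm 3.6 m, τ = 66.64 × 3.6 = 239.9 N·m clockwise.
Sack of grain: 38 × 9.8 = 372.4 N down at 0.5 m → arm 1.4 m, τ = 372.4 × 1.4 = 521.4 N·m counterclockwise.
Net moment of existing loads = 281.5 N·m counterclockwise.
The load weighs 31 × 9.8 = 303.8 N and must supply an equal clockwise moment, so its lever arm about the pivot is 281.5 / 303.8 = 0.927 m.
That puts it at 1.9 + 0.927 = 2.83 m from the left end.

x ≈ 2.83 m from the left end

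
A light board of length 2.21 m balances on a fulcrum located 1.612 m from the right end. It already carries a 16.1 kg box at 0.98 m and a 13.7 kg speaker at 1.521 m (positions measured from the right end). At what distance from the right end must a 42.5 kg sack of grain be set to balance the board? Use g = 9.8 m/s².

Take moments about the fulcrum (at 1.612 m from the right end).
Box: 16.1 × 9.8 = 157.8 N down at 0.98 m → arm 0.632 m, τ = 157.8 × 0.632 = 99.73 N·m clockwise.
Speaker: 13.7 × 9.8 = 134.3 N down at 1.521 m → arm 0.091 m, τ = 134.3 × 0.091 = 12.22 N·m clockwise.
Net moment of existing loads = 112 N·m clockwise.
The sack of grain weighs 42.5 × 9.8 = 416.5 N and must supply an equal counterclockwise moment, so its lever arm about the fulcrum is 112 / 416.5 = 0.269 m.
That puts it at 1.612 + 0.269 = 1.88 m from the right end.

x ≈ 1.88 m from the right end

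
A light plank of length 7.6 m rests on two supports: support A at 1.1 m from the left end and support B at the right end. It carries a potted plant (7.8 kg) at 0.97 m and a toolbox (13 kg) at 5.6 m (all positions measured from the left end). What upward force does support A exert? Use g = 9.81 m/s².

Sum moments about support B (its reaction then has zero moment arm).
Potted plant: 7.8 × 9.81 = 76.52 N down at 0.97 m → arm 6.63 m, τ = 76.52 × 6.63 = 507.3 N·m counterclockwise.
Toolbox: 13 × 9.81 = 127.5 N down at 5.6 m → arm 2 m, τ = 127.5 × 2 = 255 N·m counterclockwise.
Net load moment about support B = 762.3 N·m counterclockwise.
Reaction R at support A is upward at 1.1 m, arm 6.5 m → moment R × 6.5 clockwise.
Στ = 0 ⇒ R × 6.5 = 762.3 ⇒ R = 117 N.

R_A ≈ 117 N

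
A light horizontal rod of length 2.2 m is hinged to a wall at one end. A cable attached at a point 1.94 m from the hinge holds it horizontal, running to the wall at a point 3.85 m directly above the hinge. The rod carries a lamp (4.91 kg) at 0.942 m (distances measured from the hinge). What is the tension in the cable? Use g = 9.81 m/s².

Choose the hinge as the axis so the unknown hinge reaction has zero arm there.
Lamp: 4.91 × 9.81 = 48.17 N down at 0.942 m → arm 0.942 m, τ = 48.17 × 0.942 = 45.38 N·m clockwise.
Total clockwise load moment = 45.38 N·m.
The cable tension T acts at 1.94 m; only its component perpendicular to the rod, T sinθ, produces torque. sinθ = h/√(h²+d²) = 3.85/√(3.85²+1.94²) = 0.893.
Setting net torque to zero: T × 1.94 × 0.893 = 45.38 → T = 45.38 / 1.732 = 26.2 N.

T ≈ 26.2 N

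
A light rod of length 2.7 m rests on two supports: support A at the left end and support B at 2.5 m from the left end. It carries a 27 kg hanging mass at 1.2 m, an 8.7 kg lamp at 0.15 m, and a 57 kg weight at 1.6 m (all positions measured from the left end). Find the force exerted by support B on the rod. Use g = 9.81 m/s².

R_B ≈ 490 N

Choose support A as the axis so its reaction then has zero moment arm.
Hanging mass: 27 × 9.81 = 264.9 N down at 1.2 m → arm 1.2 m, τ = 264.9 × 1.2 = 317.9 N·m clockwise.
Lamp: 8.7 × 9.81 = 85.35 N down at 0.15 m → arm 0.15 m, τ = 85.35 × 0.15 = 12.8 N·m clockwise.
Weight: 57 × 9.81 = 559.2 N down at 1.6 m → arm 1.6 m, τ = 559.2 × 1.6 = 894.7 N·m clockwise.
Net load moment about support A = 1225 N·m clockwise.
Reaction R at support B is upward at 2.5 m, arm 2.5 m → moment R × 2.5 counterclockwise.
Balancing moments: R × 2.5 = 1225, giving R = 490 N.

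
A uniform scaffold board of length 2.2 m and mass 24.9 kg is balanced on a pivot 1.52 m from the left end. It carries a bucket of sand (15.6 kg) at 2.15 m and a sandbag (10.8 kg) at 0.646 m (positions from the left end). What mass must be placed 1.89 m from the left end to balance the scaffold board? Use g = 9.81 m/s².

Choose the pivot (at 1.52 m from the left end) as the axis so the support reaction has zero arm there.
Beam weight: 24.9 × 9.81 = 244.3 N down at 1.1 m → arm 0.42 m, τ = 244.3 × 0.42 = 102.6 N·m counterclockwise.
Bucket of sand: 15.6 × 9.81 = 153 N down at 2.15 m → arm 0.63 m, τ = 153 × 0.63 = 96.39 N·m clockwise.
Sandbag: 10.8 × 9.81 = 105.9 N down at 0.646 m → arm 0.874 m, τ = 105.9 × 0.874 = 92.56 N·m counterclockwise.
Net moment of known loads = 98.77 N·m counterclockwise.
An unknown mass m at 1.89 m has arm 0.37 m; its moment is m·g·0.37 clockwise.
Balancing moments: m × 9.81 × 0.37 = 98.77, giving m = 98.77 / (9.81 × 0.37) = 27.2 kg.

m ≈ 27.2 kg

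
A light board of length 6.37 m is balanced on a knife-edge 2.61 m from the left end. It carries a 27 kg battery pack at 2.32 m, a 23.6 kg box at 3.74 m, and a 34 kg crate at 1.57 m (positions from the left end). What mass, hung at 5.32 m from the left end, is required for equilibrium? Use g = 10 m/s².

m ≈ 6.1 kg

About the knife-edge (at 2.61 m from the left end):
Battery pack: 27 × 10 = 270 N down at 2.32 m → arm 0.29 m, τ = 270 × 0.29 = 78.3 N·m counterclockwise.
Box: 23.6 × 10 = 236 N down at 3.74 m → arm 1.13 m, τ = 236 × 1.13 = 266.7 N·m clockwise.
Crate: 34 × 10 = 340 N down at 1.57 m → arm 1.04 m, τ = 340 × 1.04 = 353.6 N·m counterclockwise.
Net moment of known loads = 165.2 N·m counterclockwise.
An unknown mass m at 5.32 m has arm 2.71 m; its moment is m·g·2.71 clockwise.
Balancing moments: m × 10 × 2.71 = 165.2, giving m = 165.2 / (10 × 2.71) = 6.1 kg.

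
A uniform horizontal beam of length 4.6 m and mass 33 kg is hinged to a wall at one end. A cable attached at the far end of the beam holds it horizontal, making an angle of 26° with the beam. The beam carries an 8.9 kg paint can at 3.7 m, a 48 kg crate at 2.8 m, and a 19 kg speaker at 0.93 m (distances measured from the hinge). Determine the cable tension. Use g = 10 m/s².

T ≈ 1290 N

Taking torques about the hinge:
Beam weight: 33 × 10 = 330 N down at 2.3 m → arm 2.3 m, τ = 330 × 2.3 = 759 N·m clockwise.
Paint can: 8.9 × 10 = 89 N down at 3.7 m → arm 3.7 m, τ = 89 × 3.7 = 329.3 N·m clockwise.
Crate: 48 × 10 = 480 N down at 2.8 m → arm 2.8 m, τ = 480 × 2.8 = 1344 N·m clockwise.
Speaker: 19 × 10 = 190 N down at 0.93 m → arm 0.93 m, τ = 190 × 0.93 = 176.7 N·m clockwise.
Total clockwise load moment = 2609 N·m.
The cable tension T acts at 4.6 m; only its component perpendicular to the beam, T sinθ, produces torque. sin 26° = 0.4384.
Setting net torque to zero: T × 4.6 × 0.4384 = 2609 → T = 2609 / 2.017 = 1290 N.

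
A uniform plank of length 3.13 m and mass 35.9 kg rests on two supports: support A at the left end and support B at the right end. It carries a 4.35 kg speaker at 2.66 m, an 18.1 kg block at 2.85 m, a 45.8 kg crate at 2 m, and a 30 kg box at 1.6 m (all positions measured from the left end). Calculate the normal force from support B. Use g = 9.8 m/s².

R_B ≈ 811 N

Choose support A as the axis so its reaction then has zero moment arm.
Beam weight: 35.9 × 9.8 = 351.8 N down at 1.565 m → arm 1.565 m, τ = 351.8 × 1.565 = 550.6 N·m clockwise.
Speaker: 4.35 × 9.8 = 42.63 N down at 2.66 m → arm 2.66 m, τ = 42.63 × 2.66 = 113.4 N·m clockwise.
Block: 18.1 × 9.8 = 177.4 N down at 2.85 m → arm 2.85 m, τ = 177.4 × 2.85 = 505.6 N·m clockwise.
Crate: 45.8 × 9.8 = 448.8 N down at 2 m → arm 2 m, τ = 448.8 × 2 = 897.6 N·m clockwise.
Box: 30 × 9.8 = 294 N down at 1.6 m → arm 1.6 m, τ = 294 × 1.6 = 470.4 N·m clockwise.
Net load moment about support A = 2538 N·m clockwise.
Reaction R at support B is upward at 3.13 m, arm 3.13 m → moment R × 3.13 counterclockwise.
Balancing moments: R × 3.13 = 2538, giving R = 811 N.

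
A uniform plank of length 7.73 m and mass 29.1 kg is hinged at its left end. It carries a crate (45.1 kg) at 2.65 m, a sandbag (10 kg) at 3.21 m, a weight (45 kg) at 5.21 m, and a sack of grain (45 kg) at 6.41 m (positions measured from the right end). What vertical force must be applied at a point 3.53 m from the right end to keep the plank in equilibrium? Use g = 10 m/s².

Take moments about the left end.
Beam weight: 29.1 × 10 = 291 N down at 3.865 m → arm 3.865 m, τ = 291 × 3.865 = 1125 N·m clockwise.
Crate: 45.1 × 10 = 451 N down at 2.65 m → arm 5.08 m, τ = 451 × 5.08 = 2291 N·m clockwise.
Sandbag: 10 × 10 = 100 N down at 3.21 m → arm 4.52 m, τ = 100 × 4.52 = 452 N·m clockwise.
Weight: 45 × 10 = 450 N down at 5.21 m → arm 2.52 m, τ = 450 × 2.52 = 1134 N·m clockwise.
Sack of grain: 45 × 10 = 450 N down at 6.41 m → arm 1.32 m, τ = 450 × 1.32 = 594 N·m clockwise.
Net moment of the loads = 5596 N·m clockwise.
The upward force F acts at a point 3.53 m from the right end, arm 4.2 m, giving F × 4.2 counterclockwise.
For rotational equilibrium, F × 4.2 = 5596, so F = 5596 / 4.2 = 1330 N.

F ≈ 1330 N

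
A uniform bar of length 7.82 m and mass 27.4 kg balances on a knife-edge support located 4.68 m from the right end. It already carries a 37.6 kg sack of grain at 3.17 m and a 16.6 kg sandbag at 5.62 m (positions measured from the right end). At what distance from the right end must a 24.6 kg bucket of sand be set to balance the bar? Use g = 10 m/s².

Take moments about the knife-edge support (at 4.68 m from the right end).
Beam weight: 27.4 × 10 = 274 N down at 3.91 m → arm 0.77 m, τ = 274 × 0.77 = 211 N·m clockwise.
Sack of grain: 37.6 × 10 = 376 N down at 3.17 m → arm 1.51 m, τ = 376 × 1.51 = 567.8 N·m clockwise.
Sandbag: 16.6 × 10 = 166 N down at 5.62 m → arm 0.94 m, τ = 166 × 0.94 = 156 N·m counterclockwise.
Net moment of existing loads = 622.8 N·m clockwise.
The bucket of sand weighs 24.6 × 10 = 246 N and must supply an equal counterclockwise moment, so its lever arm about the knife-edge support is 622.8 / 246 = 2.53 m.
That puts it at 4.68 + 2.53 = 7.21 m from the right end.

x ≈ 7.21 m from the right end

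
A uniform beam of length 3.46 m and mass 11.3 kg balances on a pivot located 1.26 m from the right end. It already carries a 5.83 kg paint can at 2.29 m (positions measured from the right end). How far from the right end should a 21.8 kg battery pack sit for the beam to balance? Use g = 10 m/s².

x ≈ 0.741 m from the right end

Take moments about the pivot (at 1.26 m from the right end).
Beam weight: 11.3 × 10 = 113 N down at 1.73 m → arm 0.47 m, τ = 113 × 0.47 = 53.11 N·m counterclockwise.
Paint can: 5.83 × 10 = 58.3 N down at 2.29 m → arm 1.03 m, τ = 58.3 × 1.03 = 60.05 N·m counterclockwise.
Net moment of existing loads = 113.2 N·m counterclockwise.
The battery pack weighs 21.8 × 10 = 218 N and must supply an equal clockwise moment, so its lever arm about the pivot is 113.2 / 218 = 0.519 m.
That puts it at 1.26 − 0.519 = 0.741 m from the right end.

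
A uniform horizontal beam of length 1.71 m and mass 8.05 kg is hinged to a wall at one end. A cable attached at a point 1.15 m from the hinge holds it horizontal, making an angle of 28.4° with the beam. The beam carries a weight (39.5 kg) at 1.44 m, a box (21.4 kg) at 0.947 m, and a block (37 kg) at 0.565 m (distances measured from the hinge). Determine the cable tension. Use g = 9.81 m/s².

Sum moments about the hinge (the unknown hinge reaction has zero arm there).
Beam weight: 8.05 × 9.81 = 78.97 N down at 0.855 m → arm 0.855 m, τ = 78.97 × 0.855 = 67.52 N·m clockwise.
Weight: 39.5 × 9.81 = 387.5 N down at 1.44 m → arm 1.44 m, τ = 387.5 × 1.44 = 558 N·m clockwise.
Box: 21.4 × 9.81 = 209.9 N down at 0.947 m → arm 0.947 m, τ = 209.9 × 0.947 = 198.8 N·m clockwise.
Block: 37 × 9.81 = 363 N down at 0.565 m → arm 0.565 m, τ = 363 × 0.565 = 205.1 N·m clockwise.
Total clockwise load moment = 1029 N·m.
The cable tension T acts at 1.15 m; only its component perpendicular to the beam, T sinθ, produces torque. sin 28.4° = 0.4756.
Balancing moments: T × 1.15 × 0.4756 = 1029, giving T = 1029 / 0.5469 = 1880 N.

T ≈ 1880 N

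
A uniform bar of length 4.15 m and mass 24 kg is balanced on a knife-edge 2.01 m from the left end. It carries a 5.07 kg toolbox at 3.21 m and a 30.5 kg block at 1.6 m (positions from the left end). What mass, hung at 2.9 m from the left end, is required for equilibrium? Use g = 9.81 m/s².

m ≈ 5.46 kg

Sum moments about the knife-edge (at 2.01 m from the left end) (the support reaction has zero arm there).
Beam weight: 24 × 9.81 = 235.4 N down at 2.075 m → arm 0.065 m, τ = 235.4 × 0.065 = 15.3 N·m clockwise.
Toolbox: 5.07 × 9.81 = 49.74 N down at 3.21 m → arm 1.2 m, τ = 49.74 × 1.2 = 59.69 N·m clockwise.
Block: 30.5 × 9.81 = 299.2 N down at 1.6 m → arm 0.41 m, τ = 299.2 × 0.41 = 122.7 N·m counterclockwise.
Net moment of known loads = 47.71 N·m counterclockwise.
An unknown mass m at 2.9 m has arm 0.89 m; its moment is m·g·0.89 clockwise.
Setting net torque to zero: m × 9.81 × 0.89 = 47.71 → m = 47.71 / (9.81 × 0.89) = 5.46 kg.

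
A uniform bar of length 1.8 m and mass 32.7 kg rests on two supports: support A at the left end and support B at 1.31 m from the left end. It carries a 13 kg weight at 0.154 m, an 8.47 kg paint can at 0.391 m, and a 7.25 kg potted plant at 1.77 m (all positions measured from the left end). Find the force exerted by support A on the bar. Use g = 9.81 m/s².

R_A ≈ 246 N

Choose support B as the axis so its reaction then has zero moment arm.
Beam weight: 32.7 × 9.81 = 320.8 N down at 0.9 m → arm 0.41 m, τ = 320.8 × 0.41 = 131.5 N·m counterclockwise.
Weight: 13 × 9.81 = 127.5 N down at 0.154 m → arm 1.156 m, τ = 127.5 × 1.156 = 147.4 N·m counterclockwise.
Paint can: 8.47 × 9.81 = 83.09 N down at 0.391 m → arm 0.919 m, τ = 83.09 × 0.919 = 76.36 N·m counterclockwise.
Potted plant: 7.25 × 9.81 = 71.12 N down at 1.77 m → arm 0.46 m, τ = 71.12 × 0.46 = 32.72 N·m clockwise.
Net load moment about support B = 322.5 N·m counterclockwise.
Reaction R at support A is upward at 0 m, arm 1.31 m → moment R × 1.31 clockwise.
For rotational equilibrium, R × 1.31 = 322.5, so R = 246 N.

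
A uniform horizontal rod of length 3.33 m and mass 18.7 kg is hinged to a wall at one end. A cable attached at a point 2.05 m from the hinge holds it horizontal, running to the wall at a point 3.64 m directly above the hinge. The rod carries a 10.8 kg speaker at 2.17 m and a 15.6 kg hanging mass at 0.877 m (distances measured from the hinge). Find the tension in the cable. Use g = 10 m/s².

Sum moments about the hinge (the unknown hinge reaction has zero arm there).
Beam weight: 18.7 × 10 = 187 N down at 1.665 m → arm 1.665 m, τ = 187 × 1.665 = 311.4 N·m clockwise.
Speaker: 10.8 × 10 = 108 N down at 2.17 m → arm 2.17 m, τ = 108 × 2.17 = 234.4 N·m clockwise.
Hanging mass: 15.6 × 10 = 156 N down at 0.877 m → arm 0.877 m, τ = 156 × 0.877 = 136.8 N·m clockwise.
Total clockwise load moment = 682.6 N·m.
The cable tension T acts at 2.05 m; only its component perpendicular to the rod, T sinθ, produces torque. sinθ = h/√(h²+d²) = 3.64/√(3.64²+2.05²) = 0.8713.
Setting net torque to zero: T × 2.05 × 0.8713 = 682.6 → T = 682.6 / 1.786 = 382 N.

T ≈ 382 N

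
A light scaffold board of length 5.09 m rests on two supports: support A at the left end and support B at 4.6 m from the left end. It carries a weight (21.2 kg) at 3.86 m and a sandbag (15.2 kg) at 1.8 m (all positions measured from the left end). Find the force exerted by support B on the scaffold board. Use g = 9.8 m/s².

R_B ≈ 233 N

Taking torques about support A:
Weight: 21.2 × 9.8 = 207.8 N down at 3.86 m → arm 3.86 m, τ = 207.8 × 3.86 = 802.1 N·m clockwise.
Sandbag: 15.2 × 9.8 = 149 N down at 1.8 m → arm 1.8 m, τ = 149 × 1.8 = 268.2 N·m clockwise.
Net load moment about support A = 1070 N·m clockwise.
Reaction R at support B is upward at 4.6 m, arm 4.6 m → moment R × 4.6 counterclockwise.
Balancing moments: R × 4.6 = 1070, giving R = 233 N.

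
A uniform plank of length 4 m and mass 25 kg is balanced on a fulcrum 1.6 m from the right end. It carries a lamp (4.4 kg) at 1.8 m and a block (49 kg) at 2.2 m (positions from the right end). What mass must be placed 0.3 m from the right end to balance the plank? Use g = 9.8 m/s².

Choose the fulcrum (at 1.6 m from the right end) as the axis so the support reaction has zero arm there.
Beam weight: 25 × 9.8 = 245 N down at 2 m → arm 0.4 m, τ = 245 × 0.4 = 98 N·m counterclockwise.
Lamp: 4.4 × 9.8 = 43.12 N down at 1.8 m → arm 0.2 m, τ = 43.12 × 0.2 = 8.624 N·m counterclockwise.
Block: 49 × 9.8 = 480.2 N down at 2.2 m → arm 0.6 m, τ = 480.2 × 0.6 = 288.1 N·m counterclockwise.
Net moment of known loads = 394.7 N·m counterclockwise.
An unknown mass m at 0.3 m has arm 1.3 m; its moment is m·g·1.3 clockwise.
Setting net torque to zero: m × 9.8 × 1.3 = 394.7 → m = 394.7 / (9.8 × 1.3) = 31 kg.

m ≈ 31 kg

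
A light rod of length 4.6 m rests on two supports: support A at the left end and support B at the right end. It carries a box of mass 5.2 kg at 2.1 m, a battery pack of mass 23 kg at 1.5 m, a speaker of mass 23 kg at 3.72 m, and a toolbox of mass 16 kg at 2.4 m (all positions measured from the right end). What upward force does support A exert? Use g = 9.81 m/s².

Take moments about support B.
Box: 5.2 × 9.81 = 51.01 N down at 2.1 m → arm 2.1 m, τ = 51.01 × 2.1 = 107.1 N·m counterclockwise.
Battery pack: 23 × 9.81 = 225.6 N down at 1.5 m → arm 1.5 m, τ = 225.6 × 1.5 = 338.4 N·m counterclockwise.
Speaker: 23 × 9.81 = 225.6 N down at 3.72 m → arm 3.72 m, τ = 225.6 × 3.72 = 839.2 N·m counterclockwise.
Toolbox: 16 × 9.81 = 157 N down at 2.4 m → arm 2.4 m, τ = 157 × 2.4 = 376.8 N·m counterclockwise.
Net load moment about support B = 1662 N·m counterclockwise.
Reaction R at support A is upward at 4.6 m, arm 4.6 m → moment R × 4.6 clockwise.
Balancing moments: R × 4.6 = 1662, giving R = 361 N.

R_A ≈ 361 N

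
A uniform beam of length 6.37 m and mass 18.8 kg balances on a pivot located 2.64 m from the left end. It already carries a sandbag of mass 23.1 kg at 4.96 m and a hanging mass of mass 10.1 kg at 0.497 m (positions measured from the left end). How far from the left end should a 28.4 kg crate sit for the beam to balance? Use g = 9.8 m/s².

About the pivot (at 2.64 m from the left end):
Beam weight: 18.8 × 9.8 = 184.2 N down at 3.185 m → arm 0.545 m, τ = 184.2 × 0.545 = 100.4 N·m clockwise.
Sandbag: 23.1 × 9.8 = 226.4 N down at 4.96 m → arm 2.32 m, τ = 226.4 × 2.32 = 525.2 N·m clockwise.
Hanging mass: 10.1 × 9.8 = 98.98 N down at 0.497 m → arm 2.143 m, τ = 98.98 × 2.143 = 212.1 N·m counterclockwise.
Net moment of existing loads = 413.5 N·m clockwise.
The crate weighs 28.4 × 9.8 = 278.3 N and must supply an equal counterclockwise moment, so its lever arm about the pivot is 413.5 / 278.3 = 1.49 m.
That puts it at 2.64 − 1.49 = 1.15 m from the left end.

x ≈ 1.15 m from the left end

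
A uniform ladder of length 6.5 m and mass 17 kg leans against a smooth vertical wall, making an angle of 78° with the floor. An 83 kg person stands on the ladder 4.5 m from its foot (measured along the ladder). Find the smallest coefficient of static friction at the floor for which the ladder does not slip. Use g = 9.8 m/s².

Take moments about the foot of the ladder.
Ladder weight 17×9.8 = 166.6 N acts at 3.25 m along the ladder; its horizontal arm is 3.25·cos78° = 0.6757 m → τ = 112.6 N·m clockwise.
Person: 83×9.8 = 813.4 N at 4.5 m → arm 0.9356 m → τ = 761 N·m clockwise.
Wall normal N acts horizontally at the top; its moment arm is the height L sinθ = 6.5·sin78° = 6.358 m, counterclockwise.
For rotational equilibrium, N × 6.358 = 873.6, so N = 137.4 N.
ΣFx = 0 ⇒ f = N_wall = 137.4 N. ΣFy = 0 ⇒ N_floor = 980 N.
μ_min = f / N_floor = 137.4 / 980 = 0.14.

μ_min ≈ 0.14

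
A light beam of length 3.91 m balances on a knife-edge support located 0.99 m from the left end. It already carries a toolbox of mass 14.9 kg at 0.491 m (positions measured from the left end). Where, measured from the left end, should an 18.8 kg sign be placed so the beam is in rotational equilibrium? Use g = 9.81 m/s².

x ≈ 1.39 m from the left end

About the knife-edge support (at 0.99 m from the left end):
Toolbox: 14.9 × 9.81 = 146.2 N down at 0.491 m → arm 0.499 m, τ = 146.2 × 0.499 = 72.95 N·m counterclockwise.
Net moment of existing loads = 72.95 N·m counterclockwise.
The sign weighs 18.8 × 9.81 = 184.4 N and must supply an equal clockwise moment, so its lever arm about the knife-edge support is 72.95 / 184.4 = 0.396 m.
That puts it at 0.99 + 0.396 = 1.39 m from the left end.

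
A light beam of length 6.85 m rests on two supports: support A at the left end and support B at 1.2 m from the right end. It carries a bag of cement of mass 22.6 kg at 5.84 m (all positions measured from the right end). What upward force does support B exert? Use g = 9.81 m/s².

Taking torques about support A:
Bag of cement: 22.6 × 9.81 = 221.7 N down at 5.84 m → arm 1.01 m, τ = 221.7 × 1.01 = 223.9 N·m clockwise.
Net load moment about support A = 223.9 N·m clockwise.
Reaction R at support B is upward at 1.2 m, arm 5.65 m → moment R × 5.65 counterclockwise.
Balancing moments: R × 5.65 = 223.9, giving R = 39.6 N.

R_B ≈ 39.6 N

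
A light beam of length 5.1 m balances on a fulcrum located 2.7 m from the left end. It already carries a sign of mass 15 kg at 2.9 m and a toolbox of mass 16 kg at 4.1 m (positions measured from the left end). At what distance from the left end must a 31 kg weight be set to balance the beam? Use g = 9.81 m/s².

x ≈ 1.88 m from the left end

Taking torques about the fulcrum (at 2.7 m from the left end):
Sign: 15 × 9.81 = 147.2 N down at 2.9 m → arm 0.2 m, τ = 147.2 × 0.2 = 29.44 N·m clockwise.
Toolbox: 16 × 9.81 = 157 N down at 4.1 m → arm 1.4 m, τ = 157 × 1.4 = 219.8 N·m clockwise.
Net moment of existing loads = 249.2 N·m clockwise.
The weight weighs 31 × 9.81 = 304.1 N and must supply an equal counterclockwise moment, so its lever arm about the fulcrum is 249.2 / 304.1 = 0.819 m.
That puts it at 2.7 − 0.819 = 1.88 m from the left end.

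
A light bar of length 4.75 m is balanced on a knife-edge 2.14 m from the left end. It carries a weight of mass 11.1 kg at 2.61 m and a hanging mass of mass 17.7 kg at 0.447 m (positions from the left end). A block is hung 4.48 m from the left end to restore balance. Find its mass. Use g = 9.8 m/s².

Sum moments about the knife-edge (at 2.14 m from the left end) (the support reaction has zero arm there).
Weight: 11.1 × 9.8 = 108.8 N down at 2.61 m → arm 0.47 m, τ = 108.8 × 0.47 = 51.14 N·m clockwise.
Hanging mass: 17.7 × 9.8 = 173.5 N down at 0.447 m → arm 1.693 m, τ = 173.5 × 1.693 = 293.7 N·m counterclockwise.
Net moment of known loads = 242.6 N·m counterclockwise.
An unknown mass m at 4.48 m has arm 2.34 m; its moment is m·g·2.34 clockwise.
Balancing moments: m × 9.8 × 2.34 = 242.6, giving m = 242.6 / (9.8 × 2.34) = 10.6 kg.

m ≈ 10.6 kg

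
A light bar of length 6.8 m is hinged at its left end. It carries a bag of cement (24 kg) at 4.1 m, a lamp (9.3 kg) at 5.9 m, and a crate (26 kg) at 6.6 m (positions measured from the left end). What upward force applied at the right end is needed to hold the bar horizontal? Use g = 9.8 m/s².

F ≈ 468 N

Choose the left end as the axis so the unknown pivot reaction has zero arm there.
Bag of cement: 24 × 9.8 = 235.2 N down at 4.1 m → arm 4.1 m, τ = 235.2 × 4.1 = 964.3 N·m clockwise.
Lamp: 9.3 × 9.8 = 91.14 N down at 5.9 m → arm 5.9 m, τ = 91.14 × 5.9 = 537.7 N·m clockwise.
Crate: 26 × 9.8 = 254.8 N down at 6.6 m → arm 6.6 m, τ = 254.8 × 6.6 = 1682 N·m clockwise.
Net moment of the loads = 3184 N·m clockwise.
The upward force F acts at the right end, arm 6.8 m, giving F × 6.8 counterclockwise.
Setting net torque to zero: F × 6.8 = 3184 → F = 3184 / 6.8 = 468 N.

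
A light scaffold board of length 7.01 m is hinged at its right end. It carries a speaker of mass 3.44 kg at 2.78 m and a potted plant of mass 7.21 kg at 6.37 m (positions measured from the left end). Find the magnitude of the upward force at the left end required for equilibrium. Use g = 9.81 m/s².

F ≈ 26.8 N

About the right end:
Speaker: 3.44 × 9.81 = 33.75 N down at 2.78 m → arm 4.23 m, τ = 33.75 × 4.23 = 142.8 N·m counterclockwise.
Potted plant: 7.21 × 9.81 = 70.73 N down at 6.37 m → arm 0.64 m, τ = 70.73 × 0.64 = 45.27 N·m counterclockwise.
Net moment of the loads = 188.1 N·m counterclockwise.
The upward force F acts at the left end, arm 7.01 m, giving F × 7.01 clockwise.
Setting net torque to zero: F × 7.01 = 188.1 → F = 188.1 / 7.01 = 26.8 N.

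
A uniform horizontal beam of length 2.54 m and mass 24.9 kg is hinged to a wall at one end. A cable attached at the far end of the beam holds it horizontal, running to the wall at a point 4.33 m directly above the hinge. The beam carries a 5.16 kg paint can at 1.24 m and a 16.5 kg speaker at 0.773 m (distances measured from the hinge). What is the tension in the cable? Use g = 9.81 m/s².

Choose the hinge as the axis so the unknown hinge reaction has zero arm there.
Beam weight: 24.9 × 9.81 = 244.3 N down at 1.27 m → arm 1.27 m, τ = 244.3 × 1.27 = 310.3 N·m clockwise.
Paint can: 5.16 × 9.81 = 50.62 N down at 1.24 m → arm 1.24 m, τ = 50.62 × 1.24 = 62.77 N·m clockwise.
Speaker: 16.5 × 9.81 = 161.9 N down at 0.773 m → arm 0.773 m, τ = 161.9 × 0.773 = 125.1 N·m clockwise.
Total clockwise load moment = 498.2 N·m.
The cable tension T acts at 2.54 m; only its component perpendicular to the beam, T sinθ, produces torque. sinθ = h/√(h²+d²) = 4.33/√(4.33²+2.54²) = 0.8625.
Setting net torque to zero: T × 2.54 × 0.8625 = 498.2 → T = 498.2 / 2.191 = 227 N.

T ≈ 227 N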